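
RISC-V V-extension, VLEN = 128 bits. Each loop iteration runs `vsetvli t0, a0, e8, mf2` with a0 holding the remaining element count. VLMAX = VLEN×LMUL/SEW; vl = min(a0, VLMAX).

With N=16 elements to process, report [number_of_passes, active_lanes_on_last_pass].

VLMAX = VLEN×LMUL/SEW = 128×1/2/8 = 8
iterations = ceil(16/8) = 2; final-pass vl = 8

[iterations, last_vl] = [2, 8]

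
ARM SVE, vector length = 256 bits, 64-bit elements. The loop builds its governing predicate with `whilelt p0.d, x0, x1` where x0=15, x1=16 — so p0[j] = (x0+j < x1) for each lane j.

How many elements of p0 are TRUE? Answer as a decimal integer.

register lanes = 256/64 = 4
p0[j] = (15+j < 16); true for j=0..0 → 1 lanes set

vl = 1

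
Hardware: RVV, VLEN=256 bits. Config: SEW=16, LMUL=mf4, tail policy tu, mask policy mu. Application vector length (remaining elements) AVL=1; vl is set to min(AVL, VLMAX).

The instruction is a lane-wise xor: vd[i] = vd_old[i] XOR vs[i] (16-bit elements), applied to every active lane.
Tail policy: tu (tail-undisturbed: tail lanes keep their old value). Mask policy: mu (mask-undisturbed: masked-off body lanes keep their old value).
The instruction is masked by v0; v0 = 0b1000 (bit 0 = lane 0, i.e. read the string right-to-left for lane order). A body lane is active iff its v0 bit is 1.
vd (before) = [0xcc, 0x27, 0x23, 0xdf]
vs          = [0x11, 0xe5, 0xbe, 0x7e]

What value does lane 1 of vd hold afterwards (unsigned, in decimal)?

vd[1] = 39

lanes per group: 256·1/4/16 = 4
vl ← min(1, 4) = 1
[0] mask-off/keep = 0xcc
[1] tail/keep = 0x27
[2] tail/keep = 0x23
[3] tail/keep = 0xdf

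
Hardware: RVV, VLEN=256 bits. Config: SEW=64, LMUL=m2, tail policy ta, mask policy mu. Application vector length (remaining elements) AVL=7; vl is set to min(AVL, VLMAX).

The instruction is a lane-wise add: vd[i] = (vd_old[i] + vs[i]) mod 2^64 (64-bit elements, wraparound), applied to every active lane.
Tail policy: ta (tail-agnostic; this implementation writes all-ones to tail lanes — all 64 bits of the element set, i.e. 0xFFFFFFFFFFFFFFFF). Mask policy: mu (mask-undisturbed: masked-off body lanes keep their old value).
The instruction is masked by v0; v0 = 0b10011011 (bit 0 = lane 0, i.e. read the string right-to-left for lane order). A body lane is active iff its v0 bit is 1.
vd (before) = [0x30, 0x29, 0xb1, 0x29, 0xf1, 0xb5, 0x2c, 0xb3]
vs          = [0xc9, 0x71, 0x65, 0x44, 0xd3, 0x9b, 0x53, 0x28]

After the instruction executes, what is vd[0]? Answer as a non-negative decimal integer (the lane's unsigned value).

vd[0] = 249

lanes per group: 256·2/64 = 8
AVL=7 ≤ VLMAX=8, so vl = 7
  i=0: add(0x30,0xc9) → 249
  i=1: add(0x29,0x71) → 154
  i=2: mask-off/keep → 177
  i=3: add(0x29,0x44) → 109
  i=4: add(0xf1,0xd3) → 452
  i=5: mask-off/keep → 181
  i=6: mask-off/keep → 44
  i=7: tail/ones → 18446744073709551615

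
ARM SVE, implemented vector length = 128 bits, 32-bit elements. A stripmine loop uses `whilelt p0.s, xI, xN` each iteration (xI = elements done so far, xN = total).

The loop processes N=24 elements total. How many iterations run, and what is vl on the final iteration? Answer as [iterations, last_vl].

lane count: 128 div 32 = 4
N=24: ⌈24/4⌉ = 6 iters; last vl = 24 − 5×4 = 4

[iterations, last_vl] = [6, 4]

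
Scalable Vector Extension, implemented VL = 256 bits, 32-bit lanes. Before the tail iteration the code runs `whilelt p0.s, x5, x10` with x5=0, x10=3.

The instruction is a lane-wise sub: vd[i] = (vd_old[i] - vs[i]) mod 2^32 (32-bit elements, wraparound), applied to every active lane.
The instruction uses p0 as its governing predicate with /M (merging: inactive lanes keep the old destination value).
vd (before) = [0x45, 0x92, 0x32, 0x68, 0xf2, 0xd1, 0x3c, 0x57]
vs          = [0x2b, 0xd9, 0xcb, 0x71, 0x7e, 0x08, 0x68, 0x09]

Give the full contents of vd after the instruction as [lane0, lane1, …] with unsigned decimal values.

vd = [26, 4294967225, 4294967143, 104, 242, 209, 60, 87]

lane count: 256 div 32 = 8
p0[j] = (0+j < 3); true for j=0..2 → 3 lanes set
[0] sub(0x45,0x2b) = 0x1a
[1] sub(0x92,0xd9) = 0xffffffb9
[2] sub(0x32,0xcb) = 0xffffff67
[3] tail/keep = 0x68
[4] tail/keep = 0xf2
[5] tail/keep = 0xd1
[6] tail/keep = 0x3c
[7] tail/keep = 0x57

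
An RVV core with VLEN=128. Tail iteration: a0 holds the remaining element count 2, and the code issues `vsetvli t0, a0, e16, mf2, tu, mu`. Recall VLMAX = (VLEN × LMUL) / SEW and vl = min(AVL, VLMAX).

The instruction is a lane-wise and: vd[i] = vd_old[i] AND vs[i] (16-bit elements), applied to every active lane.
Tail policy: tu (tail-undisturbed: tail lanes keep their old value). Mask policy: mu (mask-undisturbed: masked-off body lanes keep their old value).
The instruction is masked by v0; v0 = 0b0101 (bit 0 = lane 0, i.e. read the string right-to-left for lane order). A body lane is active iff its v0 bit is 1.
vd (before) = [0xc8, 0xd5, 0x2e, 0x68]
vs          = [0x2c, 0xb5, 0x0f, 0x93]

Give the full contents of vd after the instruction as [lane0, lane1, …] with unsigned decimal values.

lanes per group: 128·1/2/16 = 4
AVL=2 ≤ VLMAX=4, so vl = 2
vd[0] and(0xc8,0x2c) -> 0x08
vd[1] mask-off/keep -> 0xd5
vd[2] tail/keep -> 0x2e
vd[3] tail/keep -> 0x68

vd = [8, 213, 46, 104]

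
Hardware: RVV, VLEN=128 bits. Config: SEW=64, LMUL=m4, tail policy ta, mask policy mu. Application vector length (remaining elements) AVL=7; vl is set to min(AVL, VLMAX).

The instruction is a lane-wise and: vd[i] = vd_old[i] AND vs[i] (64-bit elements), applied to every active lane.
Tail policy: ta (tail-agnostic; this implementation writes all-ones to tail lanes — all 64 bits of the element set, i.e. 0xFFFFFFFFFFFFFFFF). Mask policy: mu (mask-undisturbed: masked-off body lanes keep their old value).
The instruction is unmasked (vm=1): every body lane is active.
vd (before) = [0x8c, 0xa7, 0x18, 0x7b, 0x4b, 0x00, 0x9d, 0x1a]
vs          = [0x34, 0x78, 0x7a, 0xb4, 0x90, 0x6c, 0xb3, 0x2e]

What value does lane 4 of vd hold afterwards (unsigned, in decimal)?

VLMAX = VLEN×LMUL/SEW = 128×4/64 = 8
vl = min(AVL, VLMAX) = min(7, 8) = 7
  i=0: and(0x8c,0x34) → 4
  i=1: and(0xa7,0x78) → 32
  i=2: and(0x18,0x7a) → 24
  i=3: and(0x7b,0xb4) → 48
  i=4: and(0x4b,0x90) → 0
  i=5: and(0x00,0x6c) → 0
  i=6: and(0x9d,0xb3) → 145
  i=7: tail/ones → 18446744073709551615

vd[4] = 0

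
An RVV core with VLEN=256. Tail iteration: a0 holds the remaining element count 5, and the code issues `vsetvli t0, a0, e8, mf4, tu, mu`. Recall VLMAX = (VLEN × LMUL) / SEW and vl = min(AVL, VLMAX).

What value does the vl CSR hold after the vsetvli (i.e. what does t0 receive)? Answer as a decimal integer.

VLMAX = (256 × 1/4) / 8 = 8 lanes
AVL=5 ≤ VLMAX=8, so vl = 5

vl = 5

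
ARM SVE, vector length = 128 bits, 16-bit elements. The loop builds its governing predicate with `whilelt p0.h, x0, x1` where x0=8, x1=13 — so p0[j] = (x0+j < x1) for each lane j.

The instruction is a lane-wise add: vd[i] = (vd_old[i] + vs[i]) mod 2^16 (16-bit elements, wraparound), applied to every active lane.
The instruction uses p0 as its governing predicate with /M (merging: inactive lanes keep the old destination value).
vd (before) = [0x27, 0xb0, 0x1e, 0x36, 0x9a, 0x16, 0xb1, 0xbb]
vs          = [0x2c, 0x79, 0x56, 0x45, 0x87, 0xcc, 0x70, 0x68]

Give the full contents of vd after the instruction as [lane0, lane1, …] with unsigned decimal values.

register lanes = 128/16 = 8
p0[j] = (8+j < 13); true for j=0..4 → 5 lanes set
[0] add(0x27,0x2c) = 0x53
[1] add(0xb0,0x79) = 0x129
[2] add(0x1e,0x56) = 0x74
[3] add(0x36,0x45) = 0x7b
[4] add(0x9a,0x87) = 0x121
[5] tail/keep = 0x16
[6] tail/keep = 0xb1
[7] tail/keep = 0xbb

vd = [83, 297, 116, 123, 289, 22, 177, 187]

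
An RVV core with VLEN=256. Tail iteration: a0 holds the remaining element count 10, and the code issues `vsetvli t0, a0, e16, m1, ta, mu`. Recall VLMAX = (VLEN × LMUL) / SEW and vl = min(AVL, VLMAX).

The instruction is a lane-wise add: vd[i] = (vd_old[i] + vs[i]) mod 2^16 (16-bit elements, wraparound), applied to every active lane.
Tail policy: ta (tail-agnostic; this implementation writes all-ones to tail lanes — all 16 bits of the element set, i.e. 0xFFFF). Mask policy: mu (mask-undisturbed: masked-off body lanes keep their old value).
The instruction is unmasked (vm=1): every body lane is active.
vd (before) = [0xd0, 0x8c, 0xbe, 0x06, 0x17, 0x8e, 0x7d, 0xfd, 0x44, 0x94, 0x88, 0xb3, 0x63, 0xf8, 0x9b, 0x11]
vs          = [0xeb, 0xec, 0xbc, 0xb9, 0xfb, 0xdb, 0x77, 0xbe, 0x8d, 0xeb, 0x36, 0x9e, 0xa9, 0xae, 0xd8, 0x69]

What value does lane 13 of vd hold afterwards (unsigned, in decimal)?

vd[13] = 65535

lanes per group: 256·1/16 = 16
AVL=10 ≤ VLMAX=16, so vl = 10
vd[0] add(0xd0,0xeb) -> 0x1bb
vd[1] add(0x8c,0xec) -> 0x178
vd[2] add(0xbe,0xbc) -> 0x17a
vd[3] add(0x06,0xb9) -> 0xbf
vd[4] add(0x17,0xfb) -> 0x112
vd[5] add(0x8e,0xdb) -> 0x169
vd[6] add(0x7d,0x77) -> 0xf4
vd[7] add(0xfd,0xbe) -> 0x1bb
vd[8] add(0x44,0x8d) -> 0xd1
vd[9] add(0x94,0xeb) -> 0x17f
vd[10] tail/ones -> 0xffff
vd[11] tail/ones -> 0xffff
vd[12] tail/ones -> 0xffff
vd[13] tail/ones -> 0xffff
vd[14] tail/ones -> 0xffff
vd[15] tail/ones -> 0xffff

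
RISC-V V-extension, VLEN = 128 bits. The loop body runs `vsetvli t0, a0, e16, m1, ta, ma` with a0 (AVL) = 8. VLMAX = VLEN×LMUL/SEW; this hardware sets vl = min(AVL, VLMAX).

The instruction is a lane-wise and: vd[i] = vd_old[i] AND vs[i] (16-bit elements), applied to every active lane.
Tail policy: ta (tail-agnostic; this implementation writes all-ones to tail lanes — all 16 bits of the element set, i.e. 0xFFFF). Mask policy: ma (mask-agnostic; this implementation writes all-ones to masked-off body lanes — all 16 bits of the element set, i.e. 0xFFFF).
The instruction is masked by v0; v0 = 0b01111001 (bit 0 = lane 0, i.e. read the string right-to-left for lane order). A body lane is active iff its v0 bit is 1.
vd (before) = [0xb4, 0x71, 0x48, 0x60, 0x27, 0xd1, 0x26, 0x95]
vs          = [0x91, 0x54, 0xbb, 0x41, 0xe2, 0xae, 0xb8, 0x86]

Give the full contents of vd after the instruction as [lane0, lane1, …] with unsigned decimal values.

vd = [144, 65535, 65535, 64, 34, 128, 32, 65535]

lanes per group: 128·1/16 = 8
vl ← min(8, 8) = 8
lane  0: and(0xb4,0x91) ⇒ 0x90
lane  1: mask-off/ones ⇒ 0xffff
lane  2: mask-off/ones ⇒ 0xffff
lane  3: and(0x60,0x41) ⇒ 0x40
lane  4: and(0x27,0xe2) ⇒ 0x22
lane  5: and(0xd1,0xae) ⇒ 0x80
lane  6: and(0x26,0xb8) ⇒ 0x20
lane  7: mask-off/ones ⇒ 0xffff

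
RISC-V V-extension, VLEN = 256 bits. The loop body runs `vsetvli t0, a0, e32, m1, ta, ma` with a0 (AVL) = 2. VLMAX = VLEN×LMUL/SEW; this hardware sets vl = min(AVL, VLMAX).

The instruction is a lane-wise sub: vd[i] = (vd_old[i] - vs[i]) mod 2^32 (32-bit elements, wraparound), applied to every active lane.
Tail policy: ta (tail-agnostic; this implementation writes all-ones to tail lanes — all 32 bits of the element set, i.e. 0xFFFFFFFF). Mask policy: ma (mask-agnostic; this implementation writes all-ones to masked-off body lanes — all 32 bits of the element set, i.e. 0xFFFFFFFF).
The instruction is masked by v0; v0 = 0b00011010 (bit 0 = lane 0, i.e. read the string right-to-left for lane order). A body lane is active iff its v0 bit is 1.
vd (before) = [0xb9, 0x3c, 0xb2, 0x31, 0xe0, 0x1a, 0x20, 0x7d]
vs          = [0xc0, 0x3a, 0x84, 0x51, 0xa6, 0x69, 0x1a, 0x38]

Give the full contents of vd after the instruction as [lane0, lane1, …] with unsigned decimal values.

VLMAX = VLEN×LMUL/SEW = 256×1/32 = 8
AVL=2 ≤ VLMAX=8, so vl = 2
lane  0: mask-off/ones ⇒ 0xffffffff
lane  1: sub(0x3c,0x3a) ⇒ 0x02
lane  2: tail/ones ⇒ 0xffffffff
lane  3: tail/ones ⇒ 0xffffffff
lane  4: tail/ones ⇒ 0xffffffff
lane  5: tail/ones ⇒ 0xffffffff
lane  6: tail/ones ⇒ 0xffffffff
lane  7: tail/ones ⇒ 0xffffffff

vd = [4294967295, 2, 4294967295, 4294967295, 4294967295, 4294967295, 4294967295, 4294967295]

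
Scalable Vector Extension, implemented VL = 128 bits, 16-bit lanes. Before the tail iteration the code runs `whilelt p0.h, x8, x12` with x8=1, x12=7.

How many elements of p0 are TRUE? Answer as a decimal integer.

register lanes = 128/16 = 8
p0[j] = (1+j < 7); true for j=0..5 → 6 lanes set

vl = 6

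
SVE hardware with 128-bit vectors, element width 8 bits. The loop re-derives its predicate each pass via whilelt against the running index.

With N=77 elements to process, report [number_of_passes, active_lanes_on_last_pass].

[iterations, last_vl] = [5, 13]

128-bit reg / 8-bit elem → 16 lanes
77 elements at 16/iter → 5 passes, remainder 13 on the last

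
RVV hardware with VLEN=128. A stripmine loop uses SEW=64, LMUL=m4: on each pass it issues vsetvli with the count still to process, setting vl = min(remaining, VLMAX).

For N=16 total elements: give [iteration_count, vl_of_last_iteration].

VLMAX = (128 × 4) / 64 = 8 lanes
16 elements at 8/iter → 2 passes, remainder 8 on the last

[iterations, last_vl] = [2, 8]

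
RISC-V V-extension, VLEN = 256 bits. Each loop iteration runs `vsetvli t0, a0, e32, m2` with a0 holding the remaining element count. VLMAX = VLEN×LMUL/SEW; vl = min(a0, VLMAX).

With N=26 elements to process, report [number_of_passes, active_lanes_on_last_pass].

VLMAX = (256 × 2) / 32 = 16 lanes
26 elements at 16/iter → 2 passes, remainder 10 on the last

[iterations, last_vl] = [2, 10]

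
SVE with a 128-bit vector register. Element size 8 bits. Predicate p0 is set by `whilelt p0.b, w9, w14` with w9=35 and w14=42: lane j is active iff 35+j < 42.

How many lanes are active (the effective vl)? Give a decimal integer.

vl = 7

lane count: 128 div 8 = 16
active while 35+j < 42, i.e. j ∈ [0,7) capped at 16 ⇒ 7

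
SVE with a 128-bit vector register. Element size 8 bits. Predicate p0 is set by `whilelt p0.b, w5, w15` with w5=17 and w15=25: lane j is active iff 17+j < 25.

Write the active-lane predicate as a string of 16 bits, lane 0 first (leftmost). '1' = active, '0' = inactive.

register lanes = 128/8 = 16
p0[j] = (17+j < 25); true for j=0..7 → 8 lanes set
bits (lane 0 leftmost): 1111111100000000

predicate = 1111111100000000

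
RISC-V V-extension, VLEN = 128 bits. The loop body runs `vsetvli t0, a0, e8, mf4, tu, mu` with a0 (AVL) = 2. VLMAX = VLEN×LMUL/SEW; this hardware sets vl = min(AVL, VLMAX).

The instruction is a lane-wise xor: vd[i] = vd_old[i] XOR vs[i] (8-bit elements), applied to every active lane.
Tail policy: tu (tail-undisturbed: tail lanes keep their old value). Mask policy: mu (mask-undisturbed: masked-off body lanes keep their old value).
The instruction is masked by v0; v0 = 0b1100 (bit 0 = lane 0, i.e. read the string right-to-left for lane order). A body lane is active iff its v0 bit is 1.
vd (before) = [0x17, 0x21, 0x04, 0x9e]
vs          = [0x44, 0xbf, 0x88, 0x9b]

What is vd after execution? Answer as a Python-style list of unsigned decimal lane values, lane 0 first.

VLMAX = (128 × 1/4) / 8 = 4 lanes
AVL=2 ≤ VLMAX=4, so vl = 2
  i=0: mask-off/keep → 23
  i=1: mask-off/keep → 33
  i=2: tail/keep → 4
  i=3: tail/keep → 158

vd = [23, 33, 4, 158]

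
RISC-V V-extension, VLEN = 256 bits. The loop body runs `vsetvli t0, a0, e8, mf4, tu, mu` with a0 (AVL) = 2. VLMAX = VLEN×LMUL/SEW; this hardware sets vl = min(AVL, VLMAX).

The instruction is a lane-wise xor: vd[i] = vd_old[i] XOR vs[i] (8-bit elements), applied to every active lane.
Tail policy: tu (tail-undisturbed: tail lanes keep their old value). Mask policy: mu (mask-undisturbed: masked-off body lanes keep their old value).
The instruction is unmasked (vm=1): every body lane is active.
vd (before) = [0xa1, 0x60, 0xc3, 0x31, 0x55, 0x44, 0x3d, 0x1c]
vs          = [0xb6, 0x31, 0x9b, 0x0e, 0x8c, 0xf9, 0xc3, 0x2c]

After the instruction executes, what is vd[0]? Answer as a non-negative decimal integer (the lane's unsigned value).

VLMAX = (256 × 1/4) / 8 = 8 lanes
vl = min(AVL, VLMAX) = min(2, 8) = 2
[0] xor(0xa1,0xb6) = 0x17
[1] xor(0x60,0x31) = 0x51
[2] tail/keep = 0xc3
[3] tail/keep = 0x31
[4] tail/keep = 0x55
[5] tail/keep = 0x44
[6] tail/keep = 0x3d
[7] tail/keep = 0x1c

vd[0] = 23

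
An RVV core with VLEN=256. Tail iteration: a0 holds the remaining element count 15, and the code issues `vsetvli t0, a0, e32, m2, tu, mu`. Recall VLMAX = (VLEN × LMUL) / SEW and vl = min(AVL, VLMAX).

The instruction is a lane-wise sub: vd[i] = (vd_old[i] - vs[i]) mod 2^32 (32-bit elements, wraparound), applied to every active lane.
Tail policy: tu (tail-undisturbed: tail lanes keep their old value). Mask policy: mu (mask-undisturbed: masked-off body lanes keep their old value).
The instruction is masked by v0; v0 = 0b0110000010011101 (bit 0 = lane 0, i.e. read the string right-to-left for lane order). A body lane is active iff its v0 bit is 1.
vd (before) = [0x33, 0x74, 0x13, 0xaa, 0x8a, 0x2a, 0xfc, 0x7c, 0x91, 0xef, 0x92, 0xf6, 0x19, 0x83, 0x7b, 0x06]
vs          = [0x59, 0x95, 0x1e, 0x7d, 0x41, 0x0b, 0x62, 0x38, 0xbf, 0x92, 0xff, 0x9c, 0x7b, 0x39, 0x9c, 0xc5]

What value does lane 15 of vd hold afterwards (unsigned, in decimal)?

lanes per group: 256·2/32 = 16
vl ← min(15, 16) = 15
  i=0: sub(0x33,0x59) → 4294967258
  i=1: mask-off/keep → 116
  i=2: sub(0x13,0x1e) → 4294967285
  i=3: sub(0xaa,0x7d) → 45
  i=4: sub(0x8a,0x41) → 73
  i=5: mask-off/keep → 42
  i=6: mask-off/keep → 252
  i=7: sub(0x7c,0x38) → 68
  i=8: mask-off/keep → 145
  i=9: mask-off/keep → 239
  i=10: mask-off/keep → 146
  i=11: mask-off/keep → 246
  i=12: mask-off/keep → 25
  i=13: sub(0x83,0x39) → 74
  i=14: sub(0x7b,0x9c) → 4294967263
  i=15: tail/keep → 6

vd[15] = 6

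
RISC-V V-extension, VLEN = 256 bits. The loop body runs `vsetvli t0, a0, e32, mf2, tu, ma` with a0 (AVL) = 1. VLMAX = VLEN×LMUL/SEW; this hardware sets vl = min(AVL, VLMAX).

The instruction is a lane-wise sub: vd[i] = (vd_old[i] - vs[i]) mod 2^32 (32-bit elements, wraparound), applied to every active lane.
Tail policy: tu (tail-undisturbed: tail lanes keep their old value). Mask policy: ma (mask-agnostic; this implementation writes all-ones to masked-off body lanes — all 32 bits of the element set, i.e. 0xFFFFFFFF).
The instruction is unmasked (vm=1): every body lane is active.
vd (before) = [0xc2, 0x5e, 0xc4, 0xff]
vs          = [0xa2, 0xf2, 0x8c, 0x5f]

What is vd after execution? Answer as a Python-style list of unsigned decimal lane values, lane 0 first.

VLMAX = VLEN×LMUL/SEW = 256×1/2/32 = 4
vl = min(AVL, VLMAX) = min(1, 4) = 1
[0] sub(0xc2,0xa2) = 0x20
[1] tail/keep = 0x5e
[2] tail/keep = 0xc4
[3] tail/keep = 0xff

vd = [32, 94, 196, 255]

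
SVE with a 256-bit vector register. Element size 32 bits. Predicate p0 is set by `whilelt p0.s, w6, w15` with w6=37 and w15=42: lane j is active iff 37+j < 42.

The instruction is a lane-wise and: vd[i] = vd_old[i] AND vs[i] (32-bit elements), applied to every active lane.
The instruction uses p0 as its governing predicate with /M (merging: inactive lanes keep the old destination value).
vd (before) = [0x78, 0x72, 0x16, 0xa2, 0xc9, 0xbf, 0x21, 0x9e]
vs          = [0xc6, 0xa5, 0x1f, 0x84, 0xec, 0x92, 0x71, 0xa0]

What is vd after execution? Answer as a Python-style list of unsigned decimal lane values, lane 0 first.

vd = [64, 32, 22, 128, 200, 191, 33, 158]

256-bit reg / 32-bit elem → 8 lanes
whilelt: lane j active iff 37+j < 42 → j < 5 → 5 active
lane  0: and(0x78,0xc6) ⇒ 0x40
lane  1: and(0x72,0xa5) ⇒ 0x20
lane  2: and(0x16,0x1f) ⇒ 0x16
lane  3: and(0xa2,0x84) ⇒ 0x80
lane  4: and(0xc9,0xec) ⇒ 0xc8
lane  5: tail/keep ⇒ 0xbf
lane  6: tail/keep ⇒ 0x21
lane  7: tail/keep ⇒ 0x9e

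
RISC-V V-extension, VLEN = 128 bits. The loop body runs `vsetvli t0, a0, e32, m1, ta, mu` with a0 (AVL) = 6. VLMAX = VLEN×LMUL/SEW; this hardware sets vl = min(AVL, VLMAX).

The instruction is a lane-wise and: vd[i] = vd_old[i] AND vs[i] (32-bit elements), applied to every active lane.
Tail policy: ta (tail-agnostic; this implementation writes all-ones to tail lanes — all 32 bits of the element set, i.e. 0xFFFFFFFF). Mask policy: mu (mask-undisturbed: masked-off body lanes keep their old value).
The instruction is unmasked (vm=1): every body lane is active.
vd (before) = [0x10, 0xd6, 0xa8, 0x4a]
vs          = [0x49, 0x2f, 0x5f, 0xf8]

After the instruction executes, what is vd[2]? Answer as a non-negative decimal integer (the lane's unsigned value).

VLMAX = (128 × 1) / 32 = 4 lanes
AVL=6 > VLMAX=4, so vl = 4
vd[0] and(0x10,0x49) -> 0x00
vd[1] and(0xd6,0x2f) -> 0x06
vd[2] and(0xa8,0x5f) -> 0x08
vd[3] and(0x4a,0xf8) -> 0x48

vd[2] = 8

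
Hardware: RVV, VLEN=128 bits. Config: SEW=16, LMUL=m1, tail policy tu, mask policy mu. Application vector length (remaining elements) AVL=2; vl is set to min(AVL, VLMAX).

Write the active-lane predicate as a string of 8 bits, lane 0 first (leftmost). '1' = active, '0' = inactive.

predicate = 11000000

VLMAX = VLEN×LMUL/SEW = 128×1/16 = 8
AVL=2 ≤ VLMAX=8, so vl = 2
bits (lane 0 leftmost): 11000000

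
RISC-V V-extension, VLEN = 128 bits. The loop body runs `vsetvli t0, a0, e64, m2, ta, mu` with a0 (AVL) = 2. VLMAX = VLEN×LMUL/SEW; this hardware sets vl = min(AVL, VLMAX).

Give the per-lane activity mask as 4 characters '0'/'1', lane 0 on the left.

VLMAX = (128 × 2) / 64 = 4 lanes
AVL=2 ≤ VLMAX=4, so vl = 2
bits (lane 0 leftmost): 1100

predicate = 1100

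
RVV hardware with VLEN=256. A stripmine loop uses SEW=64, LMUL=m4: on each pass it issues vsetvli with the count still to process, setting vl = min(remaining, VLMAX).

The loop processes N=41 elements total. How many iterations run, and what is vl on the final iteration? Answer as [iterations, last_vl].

lanes per group: 256·4/64 = 16
N=41: ⌈41/16⌉ = 3 iters; last vl = 41 − 2×16 = 9

[iterations, last_vl] = [3, 9]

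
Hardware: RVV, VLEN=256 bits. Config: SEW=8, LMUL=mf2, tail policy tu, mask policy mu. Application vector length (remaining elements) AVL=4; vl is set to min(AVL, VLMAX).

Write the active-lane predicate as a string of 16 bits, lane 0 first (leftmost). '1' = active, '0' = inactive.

predicate = 1111000000000000

lanes per group: 256·1/2/8 = 16
AVL=4 ≤ VLMAX=16, so vl = 4
bits (lane 0 leftmost): 1111000000000000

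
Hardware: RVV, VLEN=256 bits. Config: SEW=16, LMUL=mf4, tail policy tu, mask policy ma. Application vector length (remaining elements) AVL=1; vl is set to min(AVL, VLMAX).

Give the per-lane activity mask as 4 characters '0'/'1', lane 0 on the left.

predicate = 1000

VLMAX = (256 × 1/4) / 16 = 4 lanes
AVL=1 ≤ VLMAX=4, so vl = 1
bits (lane 0 leftmost): 1000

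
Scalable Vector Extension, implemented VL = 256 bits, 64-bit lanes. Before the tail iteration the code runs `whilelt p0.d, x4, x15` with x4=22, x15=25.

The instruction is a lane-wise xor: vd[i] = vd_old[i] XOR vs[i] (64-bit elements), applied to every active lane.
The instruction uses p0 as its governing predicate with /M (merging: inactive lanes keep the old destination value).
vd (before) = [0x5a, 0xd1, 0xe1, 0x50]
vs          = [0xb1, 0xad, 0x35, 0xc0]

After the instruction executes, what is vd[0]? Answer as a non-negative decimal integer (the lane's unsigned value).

vd[0] = 235

register lanes = 256/64 = 4
active while 22+j < 25, i.e. j ∈ [0,3) capped at 4 ⇒ 3
vd[0] xor(0x5a,0xb1) -> 0xeb
vd[1] xor(0xd1,0xad) -> 0x7c
vd[2] xor(0xe1,0x35) -> 0xd4
vd[3] tail/keep -> 0x50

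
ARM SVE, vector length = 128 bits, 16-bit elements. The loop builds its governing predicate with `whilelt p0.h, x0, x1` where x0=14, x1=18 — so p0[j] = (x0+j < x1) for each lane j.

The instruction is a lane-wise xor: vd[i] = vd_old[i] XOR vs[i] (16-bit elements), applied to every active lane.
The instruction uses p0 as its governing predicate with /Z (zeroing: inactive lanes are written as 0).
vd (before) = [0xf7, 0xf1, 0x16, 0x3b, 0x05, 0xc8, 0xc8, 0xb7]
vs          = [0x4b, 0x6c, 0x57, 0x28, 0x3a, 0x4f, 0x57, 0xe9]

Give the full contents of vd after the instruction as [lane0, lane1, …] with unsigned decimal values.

lane count: 128 div 16 = 8
active while 14+j < 18, i.e. j ∈ [0,4) capped at 8 ⇒ 4
  i=0: xor(0xf7,0x4b) → 188
  i=1: xor(0xf1,0x6c) → 157
  i=2: xor(0x16,0x57) → 65
  i=3: xor(0x3b,0x28) → 19
  i=4: tail/zero → 0
  i=5: tail/zero → 0
  i=6: tail/zero → 0
  i=7: tail/zero → 0

vd = [188, 157, 65, 19, 0, 0, 0, 0]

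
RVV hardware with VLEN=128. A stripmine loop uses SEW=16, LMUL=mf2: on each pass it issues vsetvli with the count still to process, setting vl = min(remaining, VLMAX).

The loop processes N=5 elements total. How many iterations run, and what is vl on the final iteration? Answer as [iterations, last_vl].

VLMAX = (128 × 1/2) / 16 = 4 lanes
N=5: ⌈5/4⌉ = 2 iters; last vl = 5 − 1×4 = 1

[iterations, last_vl] = [2, 1]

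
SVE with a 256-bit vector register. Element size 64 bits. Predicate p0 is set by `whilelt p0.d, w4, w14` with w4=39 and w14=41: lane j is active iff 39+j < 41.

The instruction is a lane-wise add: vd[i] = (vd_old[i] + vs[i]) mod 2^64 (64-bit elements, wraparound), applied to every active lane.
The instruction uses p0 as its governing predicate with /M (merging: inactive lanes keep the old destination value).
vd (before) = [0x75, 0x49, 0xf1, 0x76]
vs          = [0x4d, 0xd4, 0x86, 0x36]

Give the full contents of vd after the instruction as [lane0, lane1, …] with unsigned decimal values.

vd = [194, 285, 241, 118]

lane count: 256 div 64 = 4
whilelt: lane j active iff 39+j < 41 → j < 2 → 2 active
vd[0] add(0x75,0x4d) -> 0xc2
vd[1] add(0x49,0xd4) -> 0x11d
vd[2] tail/keep -> 0xf1
vd[3] tail/keep -> 0x76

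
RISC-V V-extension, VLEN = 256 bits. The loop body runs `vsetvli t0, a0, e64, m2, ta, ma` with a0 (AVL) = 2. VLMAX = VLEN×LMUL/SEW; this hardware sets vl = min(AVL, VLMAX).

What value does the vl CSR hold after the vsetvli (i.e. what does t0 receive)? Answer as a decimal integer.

vl = 2

lanes per group: 256·2/64 = 8
vl = min(AVL, VLMAX) = min(2, 8) = 2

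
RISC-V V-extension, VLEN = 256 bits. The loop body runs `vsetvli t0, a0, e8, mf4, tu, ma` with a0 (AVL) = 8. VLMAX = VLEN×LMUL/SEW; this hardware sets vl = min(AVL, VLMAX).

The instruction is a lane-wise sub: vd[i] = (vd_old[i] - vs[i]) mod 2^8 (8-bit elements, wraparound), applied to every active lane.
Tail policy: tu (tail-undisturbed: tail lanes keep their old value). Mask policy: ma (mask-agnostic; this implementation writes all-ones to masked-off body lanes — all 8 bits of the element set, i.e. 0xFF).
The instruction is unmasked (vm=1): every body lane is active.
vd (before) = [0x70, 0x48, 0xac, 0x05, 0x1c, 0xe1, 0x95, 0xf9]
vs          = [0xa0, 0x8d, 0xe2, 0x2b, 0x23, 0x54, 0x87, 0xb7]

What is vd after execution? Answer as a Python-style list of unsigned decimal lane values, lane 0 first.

vd = [208, 187, 202, 218, 249, 141, 14, 66]

VLMAX = VLEN×LMUL/SEW = 256×1/4/8 = 8
AVL=8 ≤ VLMAX=8, so vl = 8
lane  0: sub(0x70,0xa0) ⇒ 0xd0
lane  1: sub(0x48,0x8d) ⇒ 0xbb
lane  2: sub(0xac,0xe2) ⇒ 0xca
lane  3: sub(0x05,0x2b) ⇒ 0xda
lane  4: sub(0x1c,0x23) ⇒ 0xf9
lane  5: sub(0xe1,0x54) ⇒ 0x8d
lane  6: sub(0x95,0x87) ⇒ 0x0e
lane  7: sub(0xf9,0xb7) ⇒ 0x42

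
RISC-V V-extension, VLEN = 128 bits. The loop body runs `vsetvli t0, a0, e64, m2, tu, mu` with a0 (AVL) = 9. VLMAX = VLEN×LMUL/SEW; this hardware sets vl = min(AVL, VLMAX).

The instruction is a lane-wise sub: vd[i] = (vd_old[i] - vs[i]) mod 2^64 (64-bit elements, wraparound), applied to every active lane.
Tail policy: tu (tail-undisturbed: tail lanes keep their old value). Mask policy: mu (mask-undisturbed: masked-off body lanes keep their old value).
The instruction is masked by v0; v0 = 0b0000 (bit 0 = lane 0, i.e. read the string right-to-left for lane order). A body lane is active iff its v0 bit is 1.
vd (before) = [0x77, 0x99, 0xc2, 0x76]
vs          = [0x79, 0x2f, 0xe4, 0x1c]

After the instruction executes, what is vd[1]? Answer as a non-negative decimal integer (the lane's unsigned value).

vd[1] = 153

lanes per group: 128·2/64 = 4
AVL=9 > VLMAX=4, so vl = 4
lane  0: mask-off/keep ⇒ 0x77
lane  1: mask-off/keep ⇒ 0x99
lane  2: mask-off/keep ⇒ 0xc2
lane  3: mask-off/keep ⇒ 0x76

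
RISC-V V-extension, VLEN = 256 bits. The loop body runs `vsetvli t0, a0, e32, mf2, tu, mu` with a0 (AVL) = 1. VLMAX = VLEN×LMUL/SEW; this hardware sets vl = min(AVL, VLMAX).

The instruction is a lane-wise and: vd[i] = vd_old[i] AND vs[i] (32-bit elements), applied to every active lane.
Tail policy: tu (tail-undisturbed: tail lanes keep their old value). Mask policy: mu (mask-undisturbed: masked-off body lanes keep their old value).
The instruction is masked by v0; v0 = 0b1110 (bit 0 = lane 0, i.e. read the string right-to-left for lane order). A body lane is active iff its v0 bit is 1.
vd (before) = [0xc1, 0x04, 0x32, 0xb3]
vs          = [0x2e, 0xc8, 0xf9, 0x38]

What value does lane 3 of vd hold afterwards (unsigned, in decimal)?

vd[3] = 179

lanes per group: 256·1/2/32 = 4
AVL=1 ≤ VLMAX=4, so vl = 1
vd[0] mask-off/keep -> 0xc1
vd[1] tail/keep -> 0x04
vd[2] tail/keep -> 0x32
vd[3] tail/keep -> 0xb3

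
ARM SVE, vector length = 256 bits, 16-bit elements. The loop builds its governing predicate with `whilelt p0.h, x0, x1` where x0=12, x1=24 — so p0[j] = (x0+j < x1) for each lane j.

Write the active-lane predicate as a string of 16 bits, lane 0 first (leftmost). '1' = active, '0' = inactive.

256-bit reg / 16-bit elem → 16 lanes
active while 12+j < 24, i.e. j ∈ [0,12) capped at 16 ⇒ 12
bits (lane 0 leftmost): 1111111111110000

predicate = 1111111111110000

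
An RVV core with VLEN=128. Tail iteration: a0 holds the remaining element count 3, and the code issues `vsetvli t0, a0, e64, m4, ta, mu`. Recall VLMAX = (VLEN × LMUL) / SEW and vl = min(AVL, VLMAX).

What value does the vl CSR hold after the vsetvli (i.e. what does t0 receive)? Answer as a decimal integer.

lanes per group: 128·4/64 = 8
vl = min(AVL, VLMAX) = min(3, 8) = 3

vl = 3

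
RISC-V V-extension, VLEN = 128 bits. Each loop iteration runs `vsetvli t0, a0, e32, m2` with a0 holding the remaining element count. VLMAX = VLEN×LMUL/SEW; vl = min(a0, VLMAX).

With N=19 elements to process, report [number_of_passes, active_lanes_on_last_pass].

lanes per group: 128·2/32 = 8
N=19: ⌈19/8⌉ = 3 iters; last vl = 19 − 2×8 = 3

[iterations, last_vl] = [3, 3]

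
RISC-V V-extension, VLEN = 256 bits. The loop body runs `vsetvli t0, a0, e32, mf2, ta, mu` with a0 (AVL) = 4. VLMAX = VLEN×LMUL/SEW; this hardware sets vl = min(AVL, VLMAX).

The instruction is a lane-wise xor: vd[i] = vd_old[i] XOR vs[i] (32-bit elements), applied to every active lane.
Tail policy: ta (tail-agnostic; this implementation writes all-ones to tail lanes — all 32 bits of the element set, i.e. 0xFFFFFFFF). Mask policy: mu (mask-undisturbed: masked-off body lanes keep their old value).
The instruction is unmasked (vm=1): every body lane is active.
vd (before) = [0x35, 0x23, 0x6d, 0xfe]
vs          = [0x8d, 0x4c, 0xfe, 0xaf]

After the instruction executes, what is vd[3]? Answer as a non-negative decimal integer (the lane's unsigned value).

lanes per group: 256·1/2/32 = 4
AVL=4 ≤ VLMAX=4, so vl = 4
lane  0: xor(0x35,0x8d) ⇒ 0xb8
lane  1: xor(0x23,0x4c) ⇒ 0x6f
lane  2: xor(0x6d,0xfe) ⇒ 0x93
lane  3: xor(0xfe,0xaf) ⇒ 0x51

vd[3] = 81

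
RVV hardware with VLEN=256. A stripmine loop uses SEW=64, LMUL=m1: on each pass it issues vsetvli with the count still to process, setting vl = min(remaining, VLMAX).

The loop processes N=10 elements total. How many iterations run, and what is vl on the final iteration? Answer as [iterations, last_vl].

[iterations, last_vl] = [3, 2]

VLMAX = (256 × 1) / 64 = 4 lanes
10 elements at 4/iter → 3 passes, remainder 2 on the last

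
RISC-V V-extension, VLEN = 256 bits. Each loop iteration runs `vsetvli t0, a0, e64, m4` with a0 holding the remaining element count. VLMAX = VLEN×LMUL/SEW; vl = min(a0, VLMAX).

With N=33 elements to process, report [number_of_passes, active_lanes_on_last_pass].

[iterations, last_vl] = [3, 1]

VLMAX = VLEN×LMUL/SEW = 256×4/64 = 16
iterations = ceil(33/16) = 3; final-pass vl = 1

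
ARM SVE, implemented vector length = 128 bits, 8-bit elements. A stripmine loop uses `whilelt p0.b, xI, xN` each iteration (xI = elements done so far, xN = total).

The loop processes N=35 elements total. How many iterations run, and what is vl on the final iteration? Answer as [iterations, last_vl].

register lanes = 128/8 = 16
iterations = ceil(35/16) = 3; final-pass vl = 3

[iterations, last_vl] = [3, 3]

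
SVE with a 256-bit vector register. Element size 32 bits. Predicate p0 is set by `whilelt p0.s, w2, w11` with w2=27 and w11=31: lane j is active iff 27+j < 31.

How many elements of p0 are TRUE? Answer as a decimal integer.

lane count: 256 div 32 = 8
active while 27+j < 31, i.e. j ∈ [0,4) capped at 8 ⇒ 4

vl = 4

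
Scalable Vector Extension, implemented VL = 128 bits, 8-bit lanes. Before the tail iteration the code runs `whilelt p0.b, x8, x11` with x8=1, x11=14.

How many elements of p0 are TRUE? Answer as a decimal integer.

128-bit reg / 8-bit elem → 16 lanes
p0[j] = (1+j < 14); true for j=0..12 → 13 lanes set

vl = 13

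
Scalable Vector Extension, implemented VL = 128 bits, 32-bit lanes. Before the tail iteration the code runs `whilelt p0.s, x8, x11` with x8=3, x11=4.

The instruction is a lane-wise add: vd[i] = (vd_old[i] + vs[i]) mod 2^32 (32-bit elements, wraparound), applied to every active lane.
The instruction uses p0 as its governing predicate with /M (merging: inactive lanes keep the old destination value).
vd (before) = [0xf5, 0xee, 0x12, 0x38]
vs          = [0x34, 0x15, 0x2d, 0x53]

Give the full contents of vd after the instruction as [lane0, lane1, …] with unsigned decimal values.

vd = [297, 238, 18, 56]

128-bit reg / 32-bit elem → 4 lanes
whilelt: lane j active iff 3+j < 4 → j < 1 → 1 active
lane  0: add(0xf5,0x34) ⇒ 0x129
lane  1: tail/keep ⇒ 0xee
lane  2: tail/keep ⇒ 0x12
lane  3: tail/keep ⇒ 0x38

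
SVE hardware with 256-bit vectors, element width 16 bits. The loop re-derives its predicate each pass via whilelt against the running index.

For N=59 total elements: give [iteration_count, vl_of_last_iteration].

[iterations, last_vl] = [4, 11]

register lanes = 256/16 = 16
59 elements at 16/iter → 4 passes, remainder 11 on the last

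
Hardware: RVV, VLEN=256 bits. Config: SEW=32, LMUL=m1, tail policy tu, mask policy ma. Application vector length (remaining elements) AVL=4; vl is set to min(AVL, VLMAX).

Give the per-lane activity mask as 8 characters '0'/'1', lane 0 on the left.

VLMAX = VLEN×LMUL/SEW = 256×1/32 = 8
vl ← min(4, 8) = 4
bits (lane 0 leftmost): 11110000

predicate = 11110000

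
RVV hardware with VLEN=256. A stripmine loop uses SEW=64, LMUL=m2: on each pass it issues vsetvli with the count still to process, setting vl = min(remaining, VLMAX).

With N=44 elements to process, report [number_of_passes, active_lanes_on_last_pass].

lanes per group: 256·2/64 = 8
44 elements at 8/iter → 6 passes, remainder 4 on the last

[iterations, last_vl] = [6, 4]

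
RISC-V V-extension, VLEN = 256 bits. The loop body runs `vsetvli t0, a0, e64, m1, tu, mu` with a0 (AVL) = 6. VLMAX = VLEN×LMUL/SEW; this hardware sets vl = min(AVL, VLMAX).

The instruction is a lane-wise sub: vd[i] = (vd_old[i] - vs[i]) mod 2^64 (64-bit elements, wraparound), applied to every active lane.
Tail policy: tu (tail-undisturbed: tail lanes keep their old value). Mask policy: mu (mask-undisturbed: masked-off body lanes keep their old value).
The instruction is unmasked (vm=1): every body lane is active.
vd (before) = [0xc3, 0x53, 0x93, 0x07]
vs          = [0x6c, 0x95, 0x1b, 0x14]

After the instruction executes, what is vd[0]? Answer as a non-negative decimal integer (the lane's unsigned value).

vd[0] = 87

VLMAX = VLEN×LMUL/SEW = 256×1/64 = 4
AVL=6 > VLMAX=4, so vl = 4
[0] sub(0xc3,0x6c) = 0x57
[1] sub(0x53,0x95) = 0xffffffffffffffbe
[2] sub(0x93,0x1b) = 0x78
[3] sub(0x07,0x14) = 0xfffffffffffffff3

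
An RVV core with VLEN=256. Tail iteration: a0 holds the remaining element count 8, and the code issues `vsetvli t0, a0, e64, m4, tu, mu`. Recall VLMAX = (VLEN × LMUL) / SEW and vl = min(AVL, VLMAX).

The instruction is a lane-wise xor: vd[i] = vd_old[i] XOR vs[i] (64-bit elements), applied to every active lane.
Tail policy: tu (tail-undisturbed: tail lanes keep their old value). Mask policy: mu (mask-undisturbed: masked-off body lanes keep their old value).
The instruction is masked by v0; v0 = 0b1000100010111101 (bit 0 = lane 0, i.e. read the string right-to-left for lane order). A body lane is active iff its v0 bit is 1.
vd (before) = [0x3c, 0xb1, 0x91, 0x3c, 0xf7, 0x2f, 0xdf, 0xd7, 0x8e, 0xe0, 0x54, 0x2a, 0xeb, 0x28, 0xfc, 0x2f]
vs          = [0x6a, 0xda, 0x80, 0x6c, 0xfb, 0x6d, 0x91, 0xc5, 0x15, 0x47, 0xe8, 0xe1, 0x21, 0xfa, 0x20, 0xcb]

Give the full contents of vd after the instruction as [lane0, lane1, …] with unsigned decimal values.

lanes per group: 256·4/64 = 16
vl ← min(8, 16) = 8
[0] xor(0x3c,0x6a) = 0x56
[1] mask-off/keep = 0xb1
[2] xor(0x91,0x80) = 0x11
[3] xor(0x3c,0x6c) = 0x50
[4] xor(0xf7,0xfb) = 0x0c
[5] xor(0x2f,0x6d) = 0x42
[6] mask-off/keep = 0xdf
[7] xor(0xd7,0xc5) = 0x12
[8] tail/keep = 0x8e
[9] tail/keep = 0xe0
[10] tail/keep = 0x54
[11] tail/keep = 0x2a
[12] tail/keep = 0xeb
[13] tail/keep = 0x28
[14] tail/keep = 0xfc
[15] tail/keep = 0x2f

vd = [86, 177, 17, 80, 12, 66, 223, 18, 142, 224, 84, 42, 235, 40, 252, 47]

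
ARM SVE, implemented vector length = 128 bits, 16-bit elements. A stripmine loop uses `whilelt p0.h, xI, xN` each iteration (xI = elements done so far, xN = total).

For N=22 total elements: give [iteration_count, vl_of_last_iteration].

register lanes = 128/16 = 8
22 elements at 8/iter → 3 passes, remainder 6 on the last

[iterations, last_vl] = [3, 6]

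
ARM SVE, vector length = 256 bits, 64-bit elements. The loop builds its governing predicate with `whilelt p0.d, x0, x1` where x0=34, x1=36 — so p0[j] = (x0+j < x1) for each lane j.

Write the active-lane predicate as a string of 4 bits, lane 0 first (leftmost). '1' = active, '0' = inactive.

predicate = 1100

lane count: 256 div 64 = 4
p0[j] = (34+j < 36); true for j=0..1 → 2 lanes set
bits (lane 0 leftmost): 1100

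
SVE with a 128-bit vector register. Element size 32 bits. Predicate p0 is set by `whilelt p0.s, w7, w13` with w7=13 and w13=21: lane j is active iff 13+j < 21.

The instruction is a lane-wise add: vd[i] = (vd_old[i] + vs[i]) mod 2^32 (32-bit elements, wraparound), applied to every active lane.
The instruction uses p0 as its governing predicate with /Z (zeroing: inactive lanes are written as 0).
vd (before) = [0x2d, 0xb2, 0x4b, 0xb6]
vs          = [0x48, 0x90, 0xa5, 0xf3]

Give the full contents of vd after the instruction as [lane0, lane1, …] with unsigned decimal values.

vd = [117, 322, 240, 425]

128-bit reg / 32-bit elem → 4 lanes
p0[j] = (13+j < 21); true for j=0..3 → 4 lanes set
vd[0] add(0x2d,0x48) -> 0x75
vd[1] add(0xb2,0x90) -> 0x142
vd[2] add(0x4b,0xa5) -> 0xf0
vd[3] add(0xb6,0xf3) -> 0x1a9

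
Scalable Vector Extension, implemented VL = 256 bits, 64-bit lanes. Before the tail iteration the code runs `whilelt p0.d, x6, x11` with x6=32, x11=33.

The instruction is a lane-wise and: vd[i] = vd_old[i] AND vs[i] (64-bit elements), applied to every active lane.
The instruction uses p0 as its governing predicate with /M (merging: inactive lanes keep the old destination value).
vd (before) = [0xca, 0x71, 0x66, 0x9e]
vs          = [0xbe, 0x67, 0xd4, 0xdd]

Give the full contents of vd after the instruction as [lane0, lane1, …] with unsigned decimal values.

vd = [138, 113, 102, 158]

lane count: 256 div 64 = 4
whilelt: lane j active iff 32+j < 33 → j < 1 → 1 active
vd[0] and(0xca,0xbe) -> 0x8a
vd[1] tail/keep -> 0x71
vd[2] tail/keep -> 0x66
vd[3] tail/keep -> 0x9e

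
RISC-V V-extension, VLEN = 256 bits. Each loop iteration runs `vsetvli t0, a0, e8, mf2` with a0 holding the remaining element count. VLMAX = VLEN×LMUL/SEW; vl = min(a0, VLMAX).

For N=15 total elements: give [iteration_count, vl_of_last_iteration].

VLMAX = (256 × 1/2) / 8 = 16 lanes
iterations = ceil(15/16) = 1; final-pass vl = 15

[iterations, last_vl] = [1, 15]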